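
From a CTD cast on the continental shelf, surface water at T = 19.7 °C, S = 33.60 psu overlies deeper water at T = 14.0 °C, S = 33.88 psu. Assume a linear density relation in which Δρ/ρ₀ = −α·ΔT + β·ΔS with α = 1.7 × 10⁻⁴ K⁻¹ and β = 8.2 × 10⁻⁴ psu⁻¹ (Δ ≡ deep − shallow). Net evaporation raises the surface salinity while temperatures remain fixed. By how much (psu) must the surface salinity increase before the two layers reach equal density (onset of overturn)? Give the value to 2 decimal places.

1.46 psu

Neutral buoyancy requires −α(T_deep − T_surf) + β(S_deep − S_surf′) = 0.
S_surf′ = S_deep − (α/β)·ΔT = 33.88 − (1.7 × 10⁻⁴/8.2 × 10⁻⁴)·(-5.7) = 35.0617 psu.
Increase required: 35.0617 − 33.60 = 1.4617 psu.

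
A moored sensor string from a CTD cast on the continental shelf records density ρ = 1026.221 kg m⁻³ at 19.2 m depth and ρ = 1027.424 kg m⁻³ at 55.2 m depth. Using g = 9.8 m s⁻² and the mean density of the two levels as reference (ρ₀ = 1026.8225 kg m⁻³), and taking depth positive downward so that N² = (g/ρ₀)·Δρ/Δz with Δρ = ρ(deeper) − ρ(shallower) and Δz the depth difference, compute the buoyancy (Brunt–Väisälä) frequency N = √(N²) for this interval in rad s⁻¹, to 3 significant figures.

0.0179 rad s⁻¹

Δρ = 1027.424 − 1026.221 = 1.203 kg m⁻³ over Δz = 55.2 − 19.2 = 36 m.
N² = (9.8/1026.8225) × (1.203/36) = 3.1893 × 10⁻⁴ s⁻².
N = √(3.1893 × 10⁻⁴) = 0.017859 rad s⁻¹ ≈ 0.0179 rad s⁻¹.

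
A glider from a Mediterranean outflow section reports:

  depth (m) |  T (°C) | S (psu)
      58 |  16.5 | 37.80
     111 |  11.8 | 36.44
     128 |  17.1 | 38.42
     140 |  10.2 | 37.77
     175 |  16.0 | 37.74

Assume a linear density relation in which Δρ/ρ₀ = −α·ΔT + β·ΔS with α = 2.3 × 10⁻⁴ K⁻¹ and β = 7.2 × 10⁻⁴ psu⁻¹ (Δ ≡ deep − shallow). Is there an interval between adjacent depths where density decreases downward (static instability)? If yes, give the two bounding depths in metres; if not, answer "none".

Evaluate Δρ/ρ₀ = −αΔT + βΔS across each adjacent pair:
  58–111 m: −αΔT+βΔS = −(2.3 × 10⁻⁴)(-4.7)+(7.2 × 10⁻⁴)(-1.36) = 1.0 × 10⁻⁴ → stable
  111–128 m: −αΔT+βΔS = −(2.3 × 10⁻⁴)(+5.3)+(7.2 × 10⁻⁴)(+1.98) = 2.1 × 10⁻⁴ → stable
  128–140 m: −αΔT+βΔS = −(2.3 × 10⁻⁴)(-6.9)+(7.2 × 10⁻⁴)(-0.65) = 1.1 × 10⁻³ → stable
  140–175 m: −αΔT+βΔS = −(2.3 × 10⁻⁴)(+5.8)+(7.2 × 10⁻⁴)(-0.03) = -1.4 × 10⁻³ → UNSTABLE
The 140–175 m interval has Δρ < 0: lighter water underlies denser water.

140–175 m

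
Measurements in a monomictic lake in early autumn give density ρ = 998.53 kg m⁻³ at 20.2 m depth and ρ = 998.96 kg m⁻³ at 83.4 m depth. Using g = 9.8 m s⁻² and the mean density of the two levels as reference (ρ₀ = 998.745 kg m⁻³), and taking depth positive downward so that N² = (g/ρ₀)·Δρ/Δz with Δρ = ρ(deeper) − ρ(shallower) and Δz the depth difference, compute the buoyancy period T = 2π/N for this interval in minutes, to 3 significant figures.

12.8 min

Δρ = 998.96 − 998.53 = 0.43 kg m⁻³ over Δz = 83.4 − 20.2 = 63.2 m.
N² = (9.8/998.745) × (0.43/63.2) = 6.6761 × 10⁻⁵ s⁻².
N = √(6.6761 × 10⁻⁵) = 8.1707 × 10⁻³ rad s⁻¹, so T = 2π/N = 768.99 s = 12.816 min ≈ 12.8 min.
Since Δρ > 0 the layer is stably stratified.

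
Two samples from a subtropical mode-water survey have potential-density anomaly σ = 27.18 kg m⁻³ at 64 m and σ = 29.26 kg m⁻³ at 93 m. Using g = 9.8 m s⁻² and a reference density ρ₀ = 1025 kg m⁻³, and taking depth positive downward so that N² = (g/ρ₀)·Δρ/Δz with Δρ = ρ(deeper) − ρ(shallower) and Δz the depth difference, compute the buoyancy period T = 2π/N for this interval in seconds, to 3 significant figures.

240 s

Δρ = 1029.26 − 1027.18 = 2.08 kg m⁻³ over Δz = 93 − 64 = 29 m.
N² = (9.8/1025) × (2.08/29) = 6.8575 × 10⁻⁴ s⁻².
N = √(6.8575 × 10⁻⁴) = 0.026187 rad s⁻¹, so T = 2π/N = 239.94 s ≈ 240 s.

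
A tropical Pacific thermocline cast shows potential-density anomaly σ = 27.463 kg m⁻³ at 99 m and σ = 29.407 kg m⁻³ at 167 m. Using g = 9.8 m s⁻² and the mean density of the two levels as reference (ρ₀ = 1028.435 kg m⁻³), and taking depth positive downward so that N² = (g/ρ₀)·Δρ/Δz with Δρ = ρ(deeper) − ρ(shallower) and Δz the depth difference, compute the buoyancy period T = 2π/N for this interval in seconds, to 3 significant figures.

Δρ = 1029.407 − 1027.463 = 1.944 kg m⁻³ over Δz = 167 − 99 = 68 m.
N² = (9.8/1028.435) × (1.944/68) = 2.7242 × 10⁻⁴ s⁻².
N = √(2.7242 × 10⁻⁴) = 0.016505 rad s⁻¹, so T = 2π/N = 380.68 s ≈ 381 s.
Since Δρ > 0 the layer is stably stratified.

381 s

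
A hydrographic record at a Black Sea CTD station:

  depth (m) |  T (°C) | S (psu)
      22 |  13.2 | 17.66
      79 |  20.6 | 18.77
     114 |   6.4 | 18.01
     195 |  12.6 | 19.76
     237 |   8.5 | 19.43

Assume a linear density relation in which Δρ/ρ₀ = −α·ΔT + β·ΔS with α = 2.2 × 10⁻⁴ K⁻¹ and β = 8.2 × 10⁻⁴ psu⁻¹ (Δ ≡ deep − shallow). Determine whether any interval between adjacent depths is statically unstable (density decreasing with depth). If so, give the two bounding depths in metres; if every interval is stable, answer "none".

22–79 m

Evaluate Δρ/ρ₀ = −αΔT + βΔS across each adjacent pair:
  22–79 m: −αΔT+βΔS = −(2.2 × 10⁻⁴)(+7.4)+(8.2 × 10⁻⁴)(+1.11) = -7.2 × 10⁻⁴ → UNSTABLE
  79–114 m: −αΔT+βΔS = −(2.2 × 10⁻⁴)(-14.2)+(8.2 × 10⁻⁴)(-0.76) = 2.5 × 10⁻³ → stable
  114–195 m: −αΔT+βΔS = −(2.2 × 10⁻⁴)(+6.2)+(8.2 × 10⁻⁴)(+1.75) = 7.1 × 10⁻⁵ → stable
  195–237 m: −αΔT+βΔS = −(2.2 × 10⁻⁴)(-4.1)+(8.2 × 10⁻⁴)(-0.33) = 6.3 × 10⁻⁴ → stable
The 22–79 m interval has Δρ < 0: lighter water underlies denser water.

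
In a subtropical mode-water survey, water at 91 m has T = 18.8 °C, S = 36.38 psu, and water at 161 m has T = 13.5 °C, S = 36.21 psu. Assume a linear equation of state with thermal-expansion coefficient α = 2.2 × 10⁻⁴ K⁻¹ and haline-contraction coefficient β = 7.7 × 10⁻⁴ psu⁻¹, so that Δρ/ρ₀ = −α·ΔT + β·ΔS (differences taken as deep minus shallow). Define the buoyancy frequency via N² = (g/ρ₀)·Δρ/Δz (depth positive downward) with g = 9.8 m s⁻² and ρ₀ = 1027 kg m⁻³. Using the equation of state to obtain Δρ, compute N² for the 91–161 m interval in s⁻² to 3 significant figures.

1.45 × 10⁻⁴ s⁻²

ΔT = -5.3 K, ΔS = -0.17 psu (deep − shallow).
Δρ/ρ₀ = −αΔT + βΔS = 1.166 × 10⁻³ − 1.309 × 10⁻⁴ = 1.0351 × 10⁻³, so Δρ ≈ 1.063 kg m⁻³.
N² = (g/ρ₀)·Δρ/Δz = g·(Δρ/ρ₀)/Δz = 9.8 × 1.0351 × 10⁻³ / 70 = 1.4491 × 10⁻⁴ s⁻² ≈ 1.45 × 10⁻⁴ s⁻².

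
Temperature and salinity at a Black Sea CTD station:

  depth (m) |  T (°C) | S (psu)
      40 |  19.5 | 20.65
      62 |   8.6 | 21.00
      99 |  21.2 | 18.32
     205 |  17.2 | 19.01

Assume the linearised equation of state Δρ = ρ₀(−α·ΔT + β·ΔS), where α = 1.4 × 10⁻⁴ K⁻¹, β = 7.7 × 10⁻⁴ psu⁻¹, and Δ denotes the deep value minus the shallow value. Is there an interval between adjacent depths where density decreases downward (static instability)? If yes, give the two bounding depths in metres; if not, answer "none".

62–99 m

Evaluate Δρ/ρ₀ = −αΔT + βΔS across each adjacent pair:
  40–62 m: −αΔT+βΔS = −(1.4 × 10⁻⁴)(-10.9)+(7.7 × 10⁻⁴)(+0.35) = 1.8 × 10⁻³ → stable
  62–99 m: −αΔT+βΔS = −(1.4 × 10⁻⁴)(+12.6)+(7.7 × 10⁻⁴)(-2.68) = -3.8 × 10⁻³ → UNSTABLE
  99–205 m: −αΔT+βΔS = −(1.4 × 10⁻⁴)(-4.0)+(7.7 × 10⁻⁴)(+0.69) = 1.1 × 10⁻³ → stable
The 62–99 m interval has Δρ < 0: lighter water underlies denser water.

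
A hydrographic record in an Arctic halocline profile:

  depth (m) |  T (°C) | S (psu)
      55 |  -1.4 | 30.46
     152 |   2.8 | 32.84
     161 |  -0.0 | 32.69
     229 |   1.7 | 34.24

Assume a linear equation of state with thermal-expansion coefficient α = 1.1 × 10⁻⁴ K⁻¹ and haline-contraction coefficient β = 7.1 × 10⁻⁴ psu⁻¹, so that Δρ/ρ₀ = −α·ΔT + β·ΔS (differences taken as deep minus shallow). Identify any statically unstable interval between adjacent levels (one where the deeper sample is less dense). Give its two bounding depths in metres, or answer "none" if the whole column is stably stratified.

none

Evaluate Δρ/ρ₀ = −αΔT + βΔS across each adjacent pair:
  55–152 m: −αΔT+βΔS = −(1.1 × 10⁻⁴)(+4.2)+(7.1 × 10⁻⁴)(+2.38) = 1.2 × 10⁻³ → stable
  152–161 m: −αΔT+βΔS = −(1.1 × 10⁻⁴)(-2.8)+(7.1 × 10⁻⁴)(-0.15) = 2.0 × 10⁻⁴ → stable
  161–229 m: −αΔT+βΔS = −(1.1 × 10⁻⁴)(+1.7)+(7.1 × 10⁻⁴)(+1.55) = 9.1 × 10⁻⁴ → stable
Every interval has Δρ > 0: the column is stably stratified throughout.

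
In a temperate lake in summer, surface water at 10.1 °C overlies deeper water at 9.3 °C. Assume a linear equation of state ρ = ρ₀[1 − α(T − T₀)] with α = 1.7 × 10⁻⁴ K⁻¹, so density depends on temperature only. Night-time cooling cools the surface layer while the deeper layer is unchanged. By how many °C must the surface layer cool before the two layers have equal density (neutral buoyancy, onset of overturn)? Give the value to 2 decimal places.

With temperature the only control, equal density requires T_surf′ = T_deep.
T_surf′ = 9.3 °C.
Cooling required: 10.1 − 9.3 = 0.80 °C.

0.80 °C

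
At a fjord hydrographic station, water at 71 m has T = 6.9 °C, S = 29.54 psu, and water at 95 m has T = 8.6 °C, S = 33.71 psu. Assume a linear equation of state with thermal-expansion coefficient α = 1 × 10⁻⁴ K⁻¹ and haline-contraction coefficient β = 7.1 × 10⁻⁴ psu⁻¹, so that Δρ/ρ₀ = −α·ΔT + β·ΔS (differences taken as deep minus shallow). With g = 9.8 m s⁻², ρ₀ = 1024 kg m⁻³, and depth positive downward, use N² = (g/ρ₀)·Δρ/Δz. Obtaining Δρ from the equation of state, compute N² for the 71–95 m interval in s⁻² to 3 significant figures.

ΔT = +1.7 K, ΔS = +4.17 psu (deep − shallow).
Δρ/ρ₀ = −αΔT + βΔS = -1.70 × 10⁻⁴ + 2.9607 × 10⁻³ = 2.7907 × 10⁻³, so Δρ ≈ 2.858 kg m⁻³.
N² = (g/ρ₀)·Δρ/Δz = g·(Δρ/ρ₀)/Δz = 9.8 × 2.7907 × 10⁻³ / 24 = 1.1395 × 10⁻³ s⁻² ≈ 1.14 × 10⁻³ s⁻².

1.14 × 10⁻³ s⁻²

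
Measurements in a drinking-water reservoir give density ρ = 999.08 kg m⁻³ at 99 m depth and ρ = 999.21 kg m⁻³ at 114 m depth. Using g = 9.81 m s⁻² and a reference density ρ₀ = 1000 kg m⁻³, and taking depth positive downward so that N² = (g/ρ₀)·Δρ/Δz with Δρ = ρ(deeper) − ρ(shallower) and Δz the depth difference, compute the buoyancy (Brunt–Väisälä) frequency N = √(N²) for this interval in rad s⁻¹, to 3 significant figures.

Δρ = 999.21 − 999.08 = 0.13 kg m⁻³ over Δz = 114 − 99 = 15 m.
N² = (9.81/1000) × (0.13/15) = 8.5020 × 10⁻⁵ s⁻².
N = √(8.5020 × 10⁻⁵) = 9.2206 × 10⁻³ rad s⁻¹ ≈ 9.22 × 10⁻³ rad s⁻¹.

9.22 × 10⁻³ rad s⁻¹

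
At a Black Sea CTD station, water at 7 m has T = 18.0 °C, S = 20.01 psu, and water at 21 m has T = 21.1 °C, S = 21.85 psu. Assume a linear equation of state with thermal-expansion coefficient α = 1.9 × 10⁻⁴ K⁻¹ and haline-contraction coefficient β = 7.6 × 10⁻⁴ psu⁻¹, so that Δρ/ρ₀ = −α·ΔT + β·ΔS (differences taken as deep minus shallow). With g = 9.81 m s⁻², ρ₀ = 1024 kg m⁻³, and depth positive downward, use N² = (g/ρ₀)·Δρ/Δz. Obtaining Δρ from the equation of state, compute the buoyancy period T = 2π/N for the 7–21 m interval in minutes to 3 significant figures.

ΔT = +3.1 K, ΔS = +1.84 psu (deep − shallow).
Δρ/ρ₀ = −αΔT + βΔS = -5.89 × 10⁻⁴ + 1.3984 × 10⁻³ = 8.094 × 10⁻⁴, so Δρ ≈ 0.8288 kg m⁻³.
N² = (g/ρ₀)·Δρ/Δz = g·(Δρ/ρ₀)/Δz = 9.81 × 8.094 × 10⁻⁴ / 14 = 5.6716 × 10⁻⁴ s⁻².
N = √(5.6716 × 10⁻⁴) = 0.023815 rad s⁻¹ → T = 2π/N = 263.83 s = 4.3972 min ≈ 4.40 min.

4.40 min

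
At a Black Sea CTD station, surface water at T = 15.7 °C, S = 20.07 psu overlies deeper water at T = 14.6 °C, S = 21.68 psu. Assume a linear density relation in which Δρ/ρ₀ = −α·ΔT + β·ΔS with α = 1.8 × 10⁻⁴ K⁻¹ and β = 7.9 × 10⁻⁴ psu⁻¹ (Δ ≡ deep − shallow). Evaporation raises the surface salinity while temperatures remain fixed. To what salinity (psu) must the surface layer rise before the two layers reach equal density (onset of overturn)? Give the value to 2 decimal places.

Neutral buoyancy requires −α(T_deep − T_surf) + β(S_deep − S_surf′) = 0.
S_surf′ = S_deep − (α/β)·ΔT = 21.68 − (1.8 × 10⁻⁴/7.9 × 10⁻⁴)·(-1.1) = 21.9306 psu.
Increase required: 21.9306 − 20.07 = 1.8606 psu.

21.93 psu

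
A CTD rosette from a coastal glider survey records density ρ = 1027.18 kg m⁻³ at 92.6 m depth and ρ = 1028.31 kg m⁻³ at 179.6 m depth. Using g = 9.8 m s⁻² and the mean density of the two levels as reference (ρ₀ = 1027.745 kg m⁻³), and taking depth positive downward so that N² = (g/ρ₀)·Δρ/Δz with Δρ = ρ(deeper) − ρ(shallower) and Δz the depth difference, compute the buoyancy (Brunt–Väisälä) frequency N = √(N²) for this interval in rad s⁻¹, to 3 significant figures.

Δρ = 1028.31 − 1027.18 = 1.13 kg m⁻³ over Δz = 179.6 − 92.6 = 87 m.
N² = (9.8/1027.745) × (1.13/87) = 1.2385 × 10⁻⁴ s⁻².
N = √(1.2385 × 10⁻⁴) = 0.011129 rad s⁻¹ ≈ 0.0111 rad s⁻¹.

0.0111 rad s⁻¹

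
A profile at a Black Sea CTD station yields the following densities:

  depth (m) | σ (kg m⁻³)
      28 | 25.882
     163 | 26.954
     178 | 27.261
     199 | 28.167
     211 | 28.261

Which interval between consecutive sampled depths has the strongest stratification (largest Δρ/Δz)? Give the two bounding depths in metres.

178–199 m

Compute the density gradient over each adjacent pair:
  28–163 m: Δρ/Δz = 1.072/135 = 7.9 × 10⁻³ kg m⁻⁴
  163–178 m: Δρ/Δz = 0.307/15 = 0.020 kg m⁻⁴
  178–199 m: Δρ/Δz = 0.906/21 = 0.043 kg m⁻⁴
  199–211 m: Δρ/Δz = 0.094/12 = 7.8 × 10⁻³ kg m⁻⁴
The largest gradient is in the 178–199 m interval — the pycnocline.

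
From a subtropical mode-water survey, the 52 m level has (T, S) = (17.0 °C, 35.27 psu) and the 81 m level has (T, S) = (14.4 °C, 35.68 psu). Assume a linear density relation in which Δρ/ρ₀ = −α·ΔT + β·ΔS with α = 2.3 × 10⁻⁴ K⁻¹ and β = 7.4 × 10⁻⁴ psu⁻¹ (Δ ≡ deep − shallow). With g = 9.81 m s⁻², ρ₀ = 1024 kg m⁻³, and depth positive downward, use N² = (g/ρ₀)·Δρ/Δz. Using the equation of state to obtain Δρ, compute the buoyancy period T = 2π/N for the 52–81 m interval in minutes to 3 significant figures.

6.00 min

ΔT = -2.6 K, ΔS = +0.41 psu (deep − shallow).
Δρ/ρ₀ = −αΔT + βΔS = 5.98 × 10⁻⁴ + 3.034 × 10⁻⁴ = 9.014 × 10⁻⁴, so Δρ ≈ 0.9230 kg m⁻³.
N² = (g/ρ₀)·Δρ/Δz = g·(Δρ/ρ₀)/Δz = 9.81 × 9.014 × 10⁻⁴ / 29 = 3.0492 × 10⁻⁴ s⁻².
N = √(3.0492 × 10⁻⁴) = 0.017462 rad s⁻¹ → T = 2π/N = 359.82 s = 5.9970 min ≈ 6.00 min.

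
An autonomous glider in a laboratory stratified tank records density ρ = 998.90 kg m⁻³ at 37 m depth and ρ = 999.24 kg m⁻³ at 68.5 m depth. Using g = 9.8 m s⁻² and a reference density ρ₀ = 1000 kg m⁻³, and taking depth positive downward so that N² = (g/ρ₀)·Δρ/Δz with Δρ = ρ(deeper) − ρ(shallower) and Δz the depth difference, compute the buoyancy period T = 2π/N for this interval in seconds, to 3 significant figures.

611 s

Δρ = 999.24 − 998.90 = 0.34 kg m⁻³ over Δz = 68.5 − 37 = 31.5 m.
N² = (9.8/1000) × (0.34/31.5) = 1.0578 × 10⁻⁴ s⁻².
N = √(1.0578 × 10⁻⁴) = 0.010285 rad s⁻¹, so T = 2π/N = 610.91 s ≈ 611 s.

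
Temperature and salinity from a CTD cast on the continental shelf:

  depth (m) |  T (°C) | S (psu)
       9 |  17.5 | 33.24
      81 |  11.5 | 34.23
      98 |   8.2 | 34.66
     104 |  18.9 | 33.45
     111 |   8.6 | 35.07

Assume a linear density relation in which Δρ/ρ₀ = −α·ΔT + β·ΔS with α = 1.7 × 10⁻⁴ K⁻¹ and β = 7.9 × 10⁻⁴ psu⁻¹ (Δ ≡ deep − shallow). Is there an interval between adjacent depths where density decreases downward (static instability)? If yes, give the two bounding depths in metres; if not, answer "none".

98–104 m

Evaluate Δρ/ρ₀ = −αΔT + βΔS across each adjacent pair:
  9–81 m: −αΔT+βΔS = −(1.7 × 10⁻⁴)(-6.0)+(7.9 × 10⁻⁴)(+0.99) = 1.8 × 10⁻³ → stable
  81–98 m: −αΔT+βΔS = −(1.7 × 10⁻⁴)(-3.3)+(7.9 × 10⁻⁴)(+0.43) = 9.0 × 10⁻⁴ → stable
  98–104 m: −αΔT+βΔS = −(1.7 × 10⁻⁴)(+10.7)+(7.9 × 10⁻⁴)(-1.21) = -2.8 × 10⁻³ → UNSTABLE
  104–111 m: −αΔT+βΔS = −(1.7 × 10⁻⁴)(-10.3)+(7.9 × 10⁻⁴)(+1.62) = 3.0 × 10⁻³ → stable
The 98–104 m interval has Δρ < 0: lighter water underlies denser water.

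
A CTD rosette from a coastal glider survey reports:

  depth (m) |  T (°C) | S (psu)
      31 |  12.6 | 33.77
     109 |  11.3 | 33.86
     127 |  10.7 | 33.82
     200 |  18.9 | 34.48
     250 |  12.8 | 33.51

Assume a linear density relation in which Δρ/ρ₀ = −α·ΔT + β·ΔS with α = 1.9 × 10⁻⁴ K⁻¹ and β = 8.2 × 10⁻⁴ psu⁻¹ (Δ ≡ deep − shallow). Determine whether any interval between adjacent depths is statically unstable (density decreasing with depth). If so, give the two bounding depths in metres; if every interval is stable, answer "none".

Evaluate Δρ/ρ₀ = −αΔT + βΔS across each adjacent pair:
  31–109 m: −αΔT+βΔS = −(1.9 × 10⁻⁴)(-1.3)+(8.2 × 10⁻⁴)(+0.09) = 3.2 × 10⁻⁴ → stable
  109–127 m: −αΔT+βΔS = −(1.9 × 10⁻⁴)(-0.6)+(8.2 × 10⁻⁴)(-0.04) = 8.1 × 10⁻⁵ → stable
  127–200 m: −αΔT+βΔS = −(1.9 × 10⁻⁴)(+8.2)+(8.2 × 10⁻⁴)(+0.66) = -1.0 × 10⁻³ → UNSTABLE
  200–250 m: −αΔT+βΔS = −(1.9 × 10⁻⁴)(-6.1)+(8.2 × 10⁻⁴)(-0.97) = 3.6 × 10⁻⁴ → stable
The 127–200 m interval has Δρ < 0: lighter water underlies denser water.

127–200 m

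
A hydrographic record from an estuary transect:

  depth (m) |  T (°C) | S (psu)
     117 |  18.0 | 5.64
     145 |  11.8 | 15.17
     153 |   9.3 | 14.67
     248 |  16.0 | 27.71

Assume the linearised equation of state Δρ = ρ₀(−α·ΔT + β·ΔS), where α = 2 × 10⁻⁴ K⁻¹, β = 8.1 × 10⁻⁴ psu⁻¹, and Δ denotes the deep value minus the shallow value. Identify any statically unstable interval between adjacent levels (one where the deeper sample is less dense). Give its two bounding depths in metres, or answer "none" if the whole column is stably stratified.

Evaluate Δρ/ρ₀ = −αΔT + βΔS across each adjacent pair:
  117–145 m: −αΔT+βΔS = −(2 × 10⁻⁴)(-6.2)+(8.1 × 10⁻⁴)(+9.53) = 9.0 × 10⁻³ → stable
  145–153 m: −αΔT+βΔS = −(2 × 10⁻⁴)(-2.5)+(8.1 × 10⁻⁴)(-0.50) = 9.5 × 10⁻⁵ → stable
  153–248 m: −αΔT+βΔS = −(2 × 10⁻⁴)(+6.7)+(8.1 × 10⁻⁴)(+13.04) = 9.2 × 10⁻³ → stable
Every interval has Δρ > 0: the column is stably stratified throughout.

none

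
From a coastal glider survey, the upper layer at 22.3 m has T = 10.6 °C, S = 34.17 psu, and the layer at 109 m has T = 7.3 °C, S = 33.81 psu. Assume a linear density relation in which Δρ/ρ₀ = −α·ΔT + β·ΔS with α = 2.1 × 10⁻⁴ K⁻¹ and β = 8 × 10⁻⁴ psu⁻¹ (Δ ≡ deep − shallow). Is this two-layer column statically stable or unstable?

ΔT = 7.3 − 10.6 = -3.3 K and ΔS = 33.81 − 34.17 = -0.36 psu (deep − shallow).
−αΔT = 6.93 × 10⁻⁴; βΔS = -2.88 × 10⁻⁴; sum Δρ/ρ₀ = 4.05 × 10⁻⁴.
Δρ/ρ₀ > 0, so Δρ > 0: deeper water is denser → statically stable.

stable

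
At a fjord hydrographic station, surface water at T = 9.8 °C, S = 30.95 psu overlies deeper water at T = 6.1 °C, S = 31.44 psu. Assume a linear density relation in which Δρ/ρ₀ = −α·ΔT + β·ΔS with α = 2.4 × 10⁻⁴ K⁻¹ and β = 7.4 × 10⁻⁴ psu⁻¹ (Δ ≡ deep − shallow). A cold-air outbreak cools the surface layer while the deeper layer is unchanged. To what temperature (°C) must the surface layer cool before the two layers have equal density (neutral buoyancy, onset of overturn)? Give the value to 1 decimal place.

4.6 °C

Neutral buoyancy requires Δρ = 0, i.e. −α(T_deep − T_surf′) + β(S_deep − S_surf) = 0.
T_surf′ = T_deep − (β/α)·ΔS = 6.1 − (7.4 × 10⁻⁴/2.4 × 10⁻⁴)·(+0.49) = 4.589 °C.
Cooling required: 9.8 − (4.589) = 5.211 °C.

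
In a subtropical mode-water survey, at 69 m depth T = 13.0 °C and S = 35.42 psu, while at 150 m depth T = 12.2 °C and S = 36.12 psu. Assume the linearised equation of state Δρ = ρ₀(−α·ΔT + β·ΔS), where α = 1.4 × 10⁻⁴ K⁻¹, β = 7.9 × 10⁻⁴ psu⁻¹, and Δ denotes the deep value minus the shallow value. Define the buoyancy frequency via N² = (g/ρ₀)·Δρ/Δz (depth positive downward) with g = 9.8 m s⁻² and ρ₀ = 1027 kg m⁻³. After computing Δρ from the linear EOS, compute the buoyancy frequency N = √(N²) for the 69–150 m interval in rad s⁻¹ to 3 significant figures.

8.97 × 10⁻³ rad s⁻¹

ΔT = -0.8 K, ΔS = +0.70 psu (deep − shallow).
Δρ/ρ₀ = −αΔT + βΔS = 1.12 × 10⁻⁴ + 5.53 × 10⁻⁴ = 6.65 × 10⁻⁴, so Δρ ≈ 0.6830 kg m⁻³.
N² = (g/ρ₀)·Δρ/Δz = g·(Δρ/ρ₀)/Δz = 9.8 × 6.65 × 10⁻⁴ / 81 = 8.0457 × 10⁻⁵ s⁻².
N = √(8.0457 × 10⁻⁵) = 8.9698 × 10⁻³ rad s⁻¹ ≈ 8.97 × 10⁻³ rad s⁻¹.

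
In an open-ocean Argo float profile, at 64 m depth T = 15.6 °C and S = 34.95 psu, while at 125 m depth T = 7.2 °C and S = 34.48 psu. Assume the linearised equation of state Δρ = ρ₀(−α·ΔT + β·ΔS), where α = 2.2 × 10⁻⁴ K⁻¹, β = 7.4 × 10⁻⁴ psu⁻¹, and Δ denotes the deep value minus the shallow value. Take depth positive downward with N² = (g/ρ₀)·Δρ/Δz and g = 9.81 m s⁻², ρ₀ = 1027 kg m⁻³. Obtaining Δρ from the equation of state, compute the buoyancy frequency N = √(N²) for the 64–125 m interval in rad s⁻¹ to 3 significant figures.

0.0155 rad s⁻¹

ΔT = -8.4 K, ΔS = -0.47 psu (deep − shallow).
Δρ/ρ₀ = −αΔT + βΔS = 1.848 × 10⁻³ − 3.478 × 10⁻⁴ = 1.5002 × 10⁻³, so Δρ ≈ 1.541 kg m⁻³.
N² = (g/ρ₀)·Δρ/Δz = g·(Δρ/ρ₀)/Δz = 9.81 × 1.5002 × 10⁻³ / 61 = 2.4126 × 10⁻⁴ s⁻².
N = √(2.4126 × 10⁻⁴) = 0.015533 rad s⁻¹ ≈ 0.0155 rad s⁻¹.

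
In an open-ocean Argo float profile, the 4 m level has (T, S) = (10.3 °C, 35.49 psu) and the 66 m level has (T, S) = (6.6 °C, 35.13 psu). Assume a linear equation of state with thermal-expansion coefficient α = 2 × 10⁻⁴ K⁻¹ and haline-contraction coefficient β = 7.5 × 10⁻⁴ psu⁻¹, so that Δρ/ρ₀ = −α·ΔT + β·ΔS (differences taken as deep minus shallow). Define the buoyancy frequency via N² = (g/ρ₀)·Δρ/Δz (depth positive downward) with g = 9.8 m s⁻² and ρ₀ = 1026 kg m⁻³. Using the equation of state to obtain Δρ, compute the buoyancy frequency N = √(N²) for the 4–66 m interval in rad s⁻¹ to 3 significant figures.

ΔT = -3.7 K, ΔS = -0.36 psu (deep − shallow).
Δρ/ρ₀ = −αΔT + βΔS = 7.40 × 10⁻⁴ − 2.70 × 10⁻⁴ = 4.70 × 10⁻⁴, so Δρ ≈ 0.4822 kg m⁻³.
N² = (g/ρ₀)·Δρ/Δz = g·(Δρ/ρ₀)/Δz = 9.8 × 4.70 × 10⁻⁴ / 62 = 7.4290 × 10⁻⁵ s⁻².
N = √(7.4290 × 10⁻⁵) = 8.6192 × 10⁻³ rad s⁻¹ ≈ 8.62 × 10⁻³ rad s⁻¹.

8.62 × 10⁻³ rad s⁻¹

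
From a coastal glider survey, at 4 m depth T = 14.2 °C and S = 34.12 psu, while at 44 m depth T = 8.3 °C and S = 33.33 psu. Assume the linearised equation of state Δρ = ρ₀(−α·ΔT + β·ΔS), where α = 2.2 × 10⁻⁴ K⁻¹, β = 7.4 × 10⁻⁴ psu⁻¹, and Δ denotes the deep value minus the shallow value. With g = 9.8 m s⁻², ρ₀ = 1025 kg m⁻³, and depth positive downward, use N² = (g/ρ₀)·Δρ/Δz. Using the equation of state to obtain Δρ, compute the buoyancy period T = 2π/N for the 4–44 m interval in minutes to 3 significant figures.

7.92 min

ΔT = -5.9 K, ΔS = -0.79 psu (deep − shallow).
Δρ/ρ₀ = −αΔT + βΔS = 1.298 × 10⁻³ − 5.846 × 10⁻⁴ = 7.134 × 10⁻⁴, so Δρ ≈ 0.7312 kg m⁻³.
N² = (g/ρ₀)·Δρ/Δz = g·(Δρ/ρ₀)/Δz = 9.8 × 7.134 × 10⁻⁴ / 40 = 1.7478 × 10⁻⁴ s⁻².
N = √(1.7478 × 10⁻⁴) = 0.013220 rad s⁻¹ → T = 2π/N = 475.28 s = 7.9213 min ≈ 7.92 min.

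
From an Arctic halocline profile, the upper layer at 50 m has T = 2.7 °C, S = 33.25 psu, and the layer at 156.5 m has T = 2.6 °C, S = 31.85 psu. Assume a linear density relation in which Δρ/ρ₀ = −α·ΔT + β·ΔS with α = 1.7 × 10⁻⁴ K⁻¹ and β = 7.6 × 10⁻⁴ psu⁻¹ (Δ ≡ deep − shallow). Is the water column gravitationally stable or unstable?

unstable

ΔT = 2.6 − 2.7 = -0.1 K and ΔS = 31.85 − 33.25 = -1.40 psu (deep − shallow).
−αΔT = 1.70 × 10⁻⁵; βΔS = -1.064 × 10⁻³; sum Δρ/ρ₀ = -1.047 × 10⁻³.
Δρ/ρ₀ < 0, so Δρ < 0: deeper water is lighter → statically unstable; the column would overturn.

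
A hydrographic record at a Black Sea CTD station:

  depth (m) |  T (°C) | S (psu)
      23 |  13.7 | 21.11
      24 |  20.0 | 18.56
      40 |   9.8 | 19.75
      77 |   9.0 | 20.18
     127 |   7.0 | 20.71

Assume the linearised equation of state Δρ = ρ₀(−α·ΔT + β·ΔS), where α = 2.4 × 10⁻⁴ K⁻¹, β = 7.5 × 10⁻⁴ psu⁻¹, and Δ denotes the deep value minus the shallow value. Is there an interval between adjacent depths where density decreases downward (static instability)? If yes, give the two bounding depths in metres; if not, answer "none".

Evaluate Δρ/ρ₀ = −αΔT + βΔS across each adjacent pair:
  23–24 m: −αΔT+βΔS = −(2.4 × 10⁻⁴)(+6.3)+(7.5 × 10⁻⁴)(-2.55) = -3.4 × 10⁻³ → UNSTABLE
  24–40 m: −αΔT+βΔS = −(2.4 × 10⁻⁴)(-10.2)+(7.5 × 10⁻⁴)(+1.19) = 3.3 × 10⁻³ → stable
  40–77 m: −αΔT+βΔS = −(2.4 × 10⁻⁴)(-0.8)+(7.5 × 10⁻⁴)(+0.43) = 5.1 × 10⁻⁴ → stable
  77–127 m: −αΔT+βΔS = −(2.4 × 10⁻⁴)(-2.0)+(7.5 × 10⁻⁴)(+0.53) = 8.8 × 10⁻⁴ → stable
The 23–24 m interval has Δρ < 0: lighter water underlies denser water.

23–24 m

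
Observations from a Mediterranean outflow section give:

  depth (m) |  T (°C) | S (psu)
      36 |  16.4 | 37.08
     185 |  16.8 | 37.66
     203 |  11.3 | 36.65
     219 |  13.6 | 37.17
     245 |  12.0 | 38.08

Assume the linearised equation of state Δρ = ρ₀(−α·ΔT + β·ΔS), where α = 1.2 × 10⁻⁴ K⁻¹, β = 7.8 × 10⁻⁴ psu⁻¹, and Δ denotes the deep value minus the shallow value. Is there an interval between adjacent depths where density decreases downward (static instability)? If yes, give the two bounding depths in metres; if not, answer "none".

185–203 m

Evaluate Δρ/ρ₀ = −αΔT + βΔS across each adjacent pair:
  36–185 m: −αΔT+βΔS = −(1.2 × 10⁻⁴)(+0.4)+(7.8 × 10⁻⁴)(+0.58) = 4.0 × 10⁻⁴ → stable
  185–203 m: −αΔT+βΔS = −(1.2 × 10⁻⁴)(-5.5)+(7.8 × 10⁻⁴)(-1.01) = -1.3 × 10⁻⁴ → UNSTABLE
  203–219 m: −αΔT+βΔS = −(1.2 × 10⁻⁴)(+2.3)+(7.8 × 10⁻⁴)(+0.52) = 1.3 × 10⁻⁴ → stable
  219–245 m: −αΔT+βΔS = −(1.2 × 10⁻⁴)(-1.6)+(7.8 × 10⁻⁴)(+0.91) = 9.0 × 10⁻⁴ → stable
The 185–203 m interval has Δρ < 0: lighter water underlies denser water.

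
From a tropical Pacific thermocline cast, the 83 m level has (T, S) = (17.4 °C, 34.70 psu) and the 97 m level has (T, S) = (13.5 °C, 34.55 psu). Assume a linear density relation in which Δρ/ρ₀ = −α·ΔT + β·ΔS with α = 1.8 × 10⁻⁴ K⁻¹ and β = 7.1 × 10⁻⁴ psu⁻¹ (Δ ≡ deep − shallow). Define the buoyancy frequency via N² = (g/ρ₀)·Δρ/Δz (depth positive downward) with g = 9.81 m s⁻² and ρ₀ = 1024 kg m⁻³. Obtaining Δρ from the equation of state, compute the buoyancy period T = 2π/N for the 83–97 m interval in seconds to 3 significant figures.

308 s

ΔT = -3.9 K, ΔS = -0.15 psu (deep − shallow).
Δρ/ρ₀ = −αΔT + βΔS = 7.02 × 10⁻⁴ − 1.065 × 10⁻⁴ = 5.955 × 10⁻⁴, so Δρ ≈ 0.6098 kg m⁻³.
N² = (g/ρ₀)·Δρ/Δz = g·(Δρ/ρ₀)/Δz = 9.81 × 5.955 × 10⁻⁴ / 14 = 4.1728 × 10⁻⁴ s⁻².
N = √(4.1728 × 10⁻⁴) = 0.020427 rad s⁻¹ → T = 2π/N = 307.59 s ≈ 308 s.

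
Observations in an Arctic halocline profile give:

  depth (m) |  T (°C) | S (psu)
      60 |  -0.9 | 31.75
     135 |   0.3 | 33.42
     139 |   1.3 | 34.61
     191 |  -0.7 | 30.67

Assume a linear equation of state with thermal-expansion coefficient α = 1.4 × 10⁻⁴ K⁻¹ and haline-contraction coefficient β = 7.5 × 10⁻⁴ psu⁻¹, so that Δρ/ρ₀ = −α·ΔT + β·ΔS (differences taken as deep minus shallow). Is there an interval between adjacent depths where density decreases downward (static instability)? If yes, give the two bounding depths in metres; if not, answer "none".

Evaluate Δρ/ρ₀ = −αΔT + βΔS across each adjacent pair:
  60–135 m: −αΔT+βΔS = −(1.4 × 10⁻⁴)(+1.2)+(7.5 × 10⁻⁴)(+1.67) = 1.1 × 10⁻³ → stable
  135–139 m: −αΔT+βΔS = −(1.4 × 10⁻⁴)(+1.0)+(7.5 × 10⁻⁴)(+1.19) = 7.5 × 10⁻⁴ → stable
  139–191 m: −αΔT+βΔS = −(1.4 × 10⁻⁴)(-2.0)+(7.5 × 10⁻⁴)(-3.94) = -2.7 × 10⁻³ → UNSTABLE
The 139–191 m interval has Δρ < 0: lighter water underlies denser water.

139–191 m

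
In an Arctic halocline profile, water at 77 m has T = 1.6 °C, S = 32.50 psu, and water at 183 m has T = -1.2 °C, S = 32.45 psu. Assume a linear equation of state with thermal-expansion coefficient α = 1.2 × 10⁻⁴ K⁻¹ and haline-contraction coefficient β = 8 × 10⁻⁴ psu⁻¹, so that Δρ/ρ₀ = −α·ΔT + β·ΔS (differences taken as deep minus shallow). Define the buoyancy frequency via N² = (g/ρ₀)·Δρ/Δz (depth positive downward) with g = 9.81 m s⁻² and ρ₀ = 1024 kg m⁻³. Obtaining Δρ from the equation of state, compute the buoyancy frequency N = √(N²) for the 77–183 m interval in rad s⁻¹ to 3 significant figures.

5.23 × 10⁻³ rad s⁻¹

ΔT = -2.8 K, ΔS = -0.05 psu (deep − shallow).
Δρ/ρ₀ = −αΔT + βΔS = 3.36 × 10⁻⁴ − 4.00 × 10⁻⁵ = 2.96 × 10⁻⁴, so Δρ ≈ 0.3031 kg m⁻³.
N² = (g/ρ₀)·Δρ/Δz = g·(Δρ/ρ₀)/Δz = 9.81 × 2.96 × 10⁻⁴ / 106 = 2.7394 × 10⁻⁵ s⁻².
N = √(2.7394 × 10⁻⁵) = 5.2339 × 10⁻³ rad s⁻¹ ≈ 5.23 × 10⁻³ rad s⁻¹.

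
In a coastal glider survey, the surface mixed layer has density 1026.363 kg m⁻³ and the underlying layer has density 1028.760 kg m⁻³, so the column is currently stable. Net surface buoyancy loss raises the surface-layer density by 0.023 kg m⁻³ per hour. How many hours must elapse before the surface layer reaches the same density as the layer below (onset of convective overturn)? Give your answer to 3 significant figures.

104 hours

Density deficit of the surface layer: 1028.760 − 1026.363 = 2.397 kg m⁻³.
Required change = 2.397 / 0.023 = 104 hours.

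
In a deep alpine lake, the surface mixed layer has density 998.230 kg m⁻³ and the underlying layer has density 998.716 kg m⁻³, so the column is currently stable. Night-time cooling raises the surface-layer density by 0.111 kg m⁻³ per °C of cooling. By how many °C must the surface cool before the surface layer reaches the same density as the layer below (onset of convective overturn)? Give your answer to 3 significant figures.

Density deficit of the surface layer: 998.716 − 998.230 = 0.486 kg m⁻³.
Required change = 0.486 / 0.111 = 4.38 °C.

4.38 °C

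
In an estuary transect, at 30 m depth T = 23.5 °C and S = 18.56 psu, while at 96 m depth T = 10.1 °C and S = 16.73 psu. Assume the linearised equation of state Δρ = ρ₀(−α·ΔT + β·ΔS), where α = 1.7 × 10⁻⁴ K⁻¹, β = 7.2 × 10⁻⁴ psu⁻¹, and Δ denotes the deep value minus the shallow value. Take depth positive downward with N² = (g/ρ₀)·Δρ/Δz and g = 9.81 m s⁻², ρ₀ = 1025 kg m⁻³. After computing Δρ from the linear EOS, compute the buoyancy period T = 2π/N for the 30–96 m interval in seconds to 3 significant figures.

526 s

ΔT = -13.4 K, ΔS = -1.83 psu (deep − shallow).
Δρ/ρ₀ = −αΔT + βΔS = 2.278 × 10⁻³ − 1.3176 × 10⁻³ = 9.604 × 10⁻⁴, so Δρ ≈ 0.9844 kg m⁻³.
N² = (g/ρ₀)·Δρ/Δz = g·(Δρ/ρ₀)/Δz = 9.81 × 9.604 × 10⁻⁴ / 66 = 1.4275 × 10⁻⁴ s⁻².
N = √(1.4275 × 10⁻⁴) = 0.011948 rad s⁻¹ → T = 2π/N = 525.88 s ≈ 526 s.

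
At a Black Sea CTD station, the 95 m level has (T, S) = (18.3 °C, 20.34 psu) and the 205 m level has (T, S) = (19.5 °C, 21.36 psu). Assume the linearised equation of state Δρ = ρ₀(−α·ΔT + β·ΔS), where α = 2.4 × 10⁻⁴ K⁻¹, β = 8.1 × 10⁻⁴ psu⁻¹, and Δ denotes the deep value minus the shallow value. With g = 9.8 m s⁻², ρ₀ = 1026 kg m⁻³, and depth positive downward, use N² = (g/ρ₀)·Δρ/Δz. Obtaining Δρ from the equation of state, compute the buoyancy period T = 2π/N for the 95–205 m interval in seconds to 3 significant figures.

907 s

ΔT = +1.2 K, ΔS = +1.02 psu (deep − shallow).
Δρ/ρ₀ = −αΔT + βΔS = -2.88 × 10⁻⁴ + 8.262 × 10⁻⁴ = 5.382 × 10⁻⁴, so Δρ ≈ 0.5522 kg m⁻³.
N² = (g/ρ₀)·Δρ/Δz = g·(Δρ/ρ₀)/Δz = 9.8 × 5.382 × 10⁻⁴ / 110 = 4.7949 × 10⁻⁵ s⁻².
N = √(4.7949 × 10⁻⁵) = 6.9245 × 10⁻³ rad s⁻¹ → T = 2π/N = 907.38 s ≈ 907 s.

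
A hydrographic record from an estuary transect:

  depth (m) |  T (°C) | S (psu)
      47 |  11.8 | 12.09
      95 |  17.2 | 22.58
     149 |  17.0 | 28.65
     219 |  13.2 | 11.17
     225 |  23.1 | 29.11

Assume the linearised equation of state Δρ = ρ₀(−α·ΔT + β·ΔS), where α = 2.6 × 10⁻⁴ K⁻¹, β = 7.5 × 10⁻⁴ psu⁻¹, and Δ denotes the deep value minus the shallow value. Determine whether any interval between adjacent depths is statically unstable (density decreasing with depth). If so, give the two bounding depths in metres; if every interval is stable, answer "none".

149–219 m

Evaluate Δρ/ρ₀ = −αΔT + βΔS across each adjacent pair:
  47–95 m: −αΔT+βΔS = −(2.6 × 10⁻⁴)(+5.4)+(7.5 × 10⁻⁴)(+10.49) = 6.5 × 10⁻³ → stable
  95–149 m: −αΔT+βΔS = −(2.6 × 10⁻⁴)(-0.2)+(7.5 × 10⁻⁴)(+6.07) = 4.6 × 10⁻³ → stable
  149–219 m: −αΔT+βΔS = −(2.6 × 10⁻⁴)(-3.8)+(7.5 × 10⁻⁴)(-17.48) = -0.012 → UNSTABLE
  219–225 m: −αΔT+βΔS = −(2.6 × 10⁻⁴)(+9.9)+(7.5 × 10⁻⁴)(+17.94) = 0.011 → stable
The 149–219 m interval has Δρ < 0: lighter water underlies denser water.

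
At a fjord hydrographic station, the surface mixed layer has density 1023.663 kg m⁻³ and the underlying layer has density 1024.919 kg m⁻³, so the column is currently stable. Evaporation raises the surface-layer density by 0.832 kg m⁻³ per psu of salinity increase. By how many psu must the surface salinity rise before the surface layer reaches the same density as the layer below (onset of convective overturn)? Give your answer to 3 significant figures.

1.51 psu

Density deficit of the surface layer: 1024.919 − 1023.663 = 1.256 kg m⁻³.
Required change = 1.256 / 0.832 = 1.51 psu.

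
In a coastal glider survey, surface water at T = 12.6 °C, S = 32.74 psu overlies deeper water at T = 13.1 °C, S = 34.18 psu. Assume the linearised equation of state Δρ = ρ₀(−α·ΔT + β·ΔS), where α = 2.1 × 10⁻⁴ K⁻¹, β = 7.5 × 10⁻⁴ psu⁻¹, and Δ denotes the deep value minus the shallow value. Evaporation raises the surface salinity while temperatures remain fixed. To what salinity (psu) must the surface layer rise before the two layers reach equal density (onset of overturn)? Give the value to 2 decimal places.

Neutral buoyancy requires −α(T_deep − T_surf) + β(S_deep − S_surf′) = 0.
S_surf′ = S_deep − (α/β)·ΔT = 34.18 − (2.1 × 10⁻⁴/7.5 × 10⁻⁴)·(+0.5) = 34.0400 psu.
Increase required: 34.0400 − 32.74 = 1.3000 psu.

34.04 psu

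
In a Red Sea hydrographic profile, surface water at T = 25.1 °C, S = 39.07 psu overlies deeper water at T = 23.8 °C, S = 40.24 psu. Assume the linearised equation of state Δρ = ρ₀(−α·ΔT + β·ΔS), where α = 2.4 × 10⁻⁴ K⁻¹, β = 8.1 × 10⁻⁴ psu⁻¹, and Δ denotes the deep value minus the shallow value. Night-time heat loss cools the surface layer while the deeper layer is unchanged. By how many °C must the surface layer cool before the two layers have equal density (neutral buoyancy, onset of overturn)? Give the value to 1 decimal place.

Neutral buoyancy requires Δρ = 0, i.e. −α(T_deep − T_surf′) + β(S_deep − S_surf) = 0.
T_surf′ = T_deep − (β/α)·ΔS = 23.8 − (8.1 × 10⁻⁴/2.4 × 10⁻⁴)·(+1.17) = 19.851 °C.
Cooling required: 25.1 − (19.851) = 5.249 °C.

5.2 °C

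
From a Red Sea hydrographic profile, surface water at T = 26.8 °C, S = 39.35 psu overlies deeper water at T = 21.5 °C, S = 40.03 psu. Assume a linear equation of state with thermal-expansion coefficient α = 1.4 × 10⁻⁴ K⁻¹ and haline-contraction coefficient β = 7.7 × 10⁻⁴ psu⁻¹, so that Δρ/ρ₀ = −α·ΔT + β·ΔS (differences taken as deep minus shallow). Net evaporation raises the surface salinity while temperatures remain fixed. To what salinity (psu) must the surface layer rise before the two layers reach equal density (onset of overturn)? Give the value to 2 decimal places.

40.99 psu

Neutral buoyancy requires −α(T_deep − T_surf) + β(S_deep − S_surf′) = 0.
S_surf′ = S_deep − (α/β)·ΔT = 40.03 − (1.4 × 10⁻⁴/7.7 × 10⁻⁴)·(-5.3) = 40.9936 psu.
Increase required: 40.9936 − 39.35 = 1.6436 psu.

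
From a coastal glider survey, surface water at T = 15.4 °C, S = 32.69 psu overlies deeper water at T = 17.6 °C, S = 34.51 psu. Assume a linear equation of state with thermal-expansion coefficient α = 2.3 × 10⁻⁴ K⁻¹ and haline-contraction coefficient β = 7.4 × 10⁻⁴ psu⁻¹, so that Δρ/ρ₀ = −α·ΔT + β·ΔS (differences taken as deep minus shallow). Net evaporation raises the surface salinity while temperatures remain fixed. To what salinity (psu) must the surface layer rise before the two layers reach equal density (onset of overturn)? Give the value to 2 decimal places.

33.83 psu

Neutral buoyancy requires −α(T_deep − T_surf) + β(S_deep − S_surf′) = 0.
S_surf′ = S_deep − (α/β)·ΔT = 34.51 − (2.3 × 10⁻⁴/7.4 × 10⁻⁴)·(+2.2) = 33.8262 psu.
Increase required: 33.8262 − 32.69 = 1.1362 psu.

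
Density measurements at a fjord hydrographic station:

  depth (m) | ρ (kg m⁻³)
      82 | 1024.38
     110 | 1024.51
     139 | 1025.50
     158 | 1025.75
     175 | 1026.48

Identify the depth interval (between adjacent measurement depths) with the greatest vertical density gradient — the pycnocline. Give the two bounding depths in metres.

158–175 m

Compute the density gradient over each adjacent pair:
  82–110 m: Δρ/Δz = 0.13/28 = 4.6 × 10⁻³ kg m⁻⁴
  110–139 m: Δρ/Δz = 0.99/29 = 0.034 kg m⁻⁴
  139–158 m: Δρ/Δz = 0.25/19 = 0.013 kg m⁻⁴
  158–175 m: Δρ/Δz = 0.73/17 = 0.043 kg m⁻⁴
The largest gradient is in the 158–175 m interval — the pycnocline.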